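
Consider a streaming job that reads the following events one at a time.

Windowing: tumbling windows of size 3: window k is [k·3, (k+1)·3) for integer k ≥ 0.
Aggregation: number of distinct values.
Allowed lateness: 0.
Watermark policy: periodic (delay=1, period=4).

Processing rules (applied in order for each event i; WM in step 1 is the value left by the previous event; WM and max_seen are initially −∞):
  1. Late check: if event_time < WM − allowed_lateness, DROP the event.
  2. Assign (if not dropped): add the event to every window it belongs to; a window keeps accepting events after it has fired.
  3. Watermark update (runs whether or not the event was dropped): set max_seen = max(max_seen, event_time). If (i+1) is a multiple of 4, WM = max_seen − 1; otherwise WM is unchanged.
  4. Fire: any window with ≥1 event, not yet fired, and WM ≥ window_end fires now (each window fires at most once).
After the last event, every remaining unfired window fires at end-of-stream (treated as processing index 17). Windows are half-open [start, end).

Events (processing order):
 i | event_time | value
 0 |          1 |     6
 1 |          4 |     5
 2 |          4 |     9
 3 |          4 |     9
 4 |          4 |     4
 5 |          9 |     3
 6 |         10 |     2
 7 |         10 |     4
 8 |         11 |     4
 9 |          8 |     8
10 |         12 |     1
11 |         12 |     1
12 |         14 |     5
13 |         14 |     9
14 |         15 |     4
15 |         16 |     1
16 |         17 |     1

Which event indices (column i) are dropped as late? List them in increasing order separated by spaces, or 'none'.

9

i=0 t=1 v=6: → [0,3); WM=−∞
i=1 t=4 v=5: → [3,6); WM=−∞
i=2 t=4 v=9: → [3,6); WM=−∞
i=3 t=4 v=9: → [3,6); WM=3; [0,3) fires=1
i=4 t=4 v=4: → [3,6); WM=3
i=5 t=9 v=3: → [9,12); WM=3
i=6 t=10 v=2: → [9,12); WM=3
i=7 t=10 v=4: → [9,12); WM=9; [3,6) fires=3
i=8 t=11 v=4: → [9,12); WM=9
i=9 t=8 v=8: DROP (t<9-0); WM=9
i=10 t=12 v=1: → [12,15); WM=9
i=11 t=12 v=1: → [12,15); WM=11
i=12 t=14 v=5: → [12,15); WM=11
i=13 t=14 v=9: → [12,15); WM=11
i=14 t=15 v=4: → [15,18); WM=11
i=15 t=16 v=1: → [15,18); WM=15; [9,12) fires=3 [12,15) fires=3
i=16 t=17 v=1: → [15,18); WM=15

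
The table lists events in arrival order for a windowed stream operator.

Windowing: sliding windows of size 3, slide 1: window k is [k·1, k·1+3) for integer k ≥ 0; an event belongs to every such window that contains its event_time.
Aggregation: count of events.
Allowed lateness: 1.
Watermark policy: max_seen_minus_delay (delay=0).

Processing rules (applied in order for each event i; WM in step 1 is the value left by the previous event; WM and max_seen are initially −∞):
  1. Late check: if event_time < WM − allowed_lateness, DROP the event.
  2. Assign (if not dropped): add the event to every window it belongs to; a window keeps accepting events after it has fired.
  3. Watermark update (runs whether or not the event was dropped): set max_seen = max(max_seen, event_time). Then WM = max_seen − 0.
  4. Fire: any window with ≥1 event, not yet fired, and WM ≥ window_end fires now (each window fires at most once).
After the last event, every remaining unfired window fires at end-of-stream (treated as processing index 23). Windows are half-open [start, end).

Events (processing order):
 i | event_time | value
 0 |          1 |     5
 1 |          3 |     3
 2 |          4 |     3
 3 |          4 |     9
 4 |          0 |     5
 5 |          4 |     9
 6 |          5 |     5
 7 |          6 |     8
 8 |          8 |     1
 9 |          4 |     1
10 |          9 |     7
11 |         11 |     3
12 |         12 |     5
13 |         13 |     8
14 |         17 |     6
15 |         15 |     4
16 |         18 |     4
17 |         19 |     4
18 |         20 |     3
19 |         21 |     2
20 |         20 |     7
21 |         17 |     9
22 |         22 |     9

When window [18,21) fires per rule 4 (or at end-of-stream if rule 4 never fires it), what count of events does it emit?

i=0 t=1 v=5: → [1,4),[0,3); WM=1
i=1 t=3 v=3: → [3,6),[2,5),[1,4); WM=3; [0,3) fires=1
i=2 t=4 v=3: → [4,7),[3,6),[2,5); WM=4; [1,4) fires=2
i=3 t=4 v=9: → [4,7),[3,6),[2,5); WM=4
i=4 t=0 v=5: DROP (t<4-1); WM=4
i=5 t=4 v=9: → [4,7),[3,6),[2,5); WM=4
i=6 t=5 v=5: → [5,8),[4,7),[3,6); WM=5; [2,5) fires=4
i=7 t=6 v=8: → [6,9),[5,8),[4,7); WM=6; [3,6) fires=5
i=8 t=8 v=1: → [8,11),[7,10),[6,9); WM=8; [4,7) fires=5 [5,8) fires=2
i=9 t=4 v=1: DROP (t<8-1); WM=8
i=10 t=9 v=7: → [9,12),[8,11),[7,10); WM=9; [6,9) fires=2
i=11 t=11 v=3: → [11,14),[10,13),[9,12); WM=11; [7,10) fires=2 [8,11) fires=2
i=12 t=12 v=5: → [12,15),[11,14),[10,13); WM=12; [9,12) fires=2
i=13 t=13 v=8: → [13,16),[12,15),[11,14); WM=13; [10,13) fires=2
i=14 t=17 v=6: → [17,20),[16,19),[15,18); WM=17; [11,14) fires=3 [12,15) fires=2 [13,16) fires=1
i=15 t=15 v=4: DROP (t<17-1); WM=17
i=16 t=18 v=4: → [18,21),[17,20),[16,19); WM=18; [15,18) fires=1
i=17 t=19 v=4: → [19,22),[18,21),[17,20); WM=19; [16,19) fires=2
i=18 t=20 v=3: → [20,23),[19,22),[18,21); WM=20; [17,20) fires=3
i=19 t=21 v=2: → [21,24),[20,23),[19,22); WM=21; [18,21) fires=3
i=20 t=20 v=7: → [20,23),[19,22),[18,21); WM=21
i=21 t=17 v=9: DROP (t<21-1); WM=21
i=22 t=22 v=9: → [22,25),[21,24),[20,23); WM=22; [19,22) fires=4

3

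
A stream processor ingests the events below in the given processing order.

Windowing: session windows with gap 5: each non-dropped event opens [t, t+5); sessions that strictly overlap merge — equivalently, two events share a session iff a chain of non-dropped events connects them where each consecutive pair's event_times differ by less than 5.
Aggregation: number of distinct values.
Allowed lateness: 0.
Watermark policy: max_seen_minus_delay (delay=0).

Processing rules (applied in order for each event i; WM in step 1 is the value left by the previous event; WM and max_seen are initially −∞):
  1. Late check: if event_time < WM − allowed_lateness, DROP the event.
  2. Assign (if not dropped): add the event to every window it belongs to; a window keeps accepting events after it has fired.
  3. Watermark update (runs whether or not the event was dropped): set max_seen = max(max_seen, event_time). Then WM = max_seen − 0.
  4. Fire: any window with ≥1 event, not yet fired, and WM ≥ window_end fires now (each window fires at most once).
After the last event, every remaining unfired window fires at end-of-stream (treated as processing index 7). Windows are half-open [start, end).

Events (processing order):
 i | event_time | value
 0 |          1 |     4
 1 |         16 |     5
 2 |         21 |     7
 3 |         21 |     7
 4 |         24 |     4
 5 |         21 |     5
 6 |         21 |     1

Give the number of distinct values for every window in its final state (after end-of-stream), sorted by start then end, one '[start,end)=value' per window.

[1,6)=1 [16,21)=1 [21,29)=2

i=0 t=1 v=4: → [1,6); WM=1
i=1 t=16 v=5: → [16,21); WM=16
i=2 t=21 v=7: → [21,26); WM=21
i=3 t=21 v=7: → [21,26); WM=21
i=4 t=24 v=4: → [21,29); WM=24
i=5 t=21 v=5: DROP (t<24-0); WM=24
i=6 t=21 v=1: DROP (t<24-0); WM=24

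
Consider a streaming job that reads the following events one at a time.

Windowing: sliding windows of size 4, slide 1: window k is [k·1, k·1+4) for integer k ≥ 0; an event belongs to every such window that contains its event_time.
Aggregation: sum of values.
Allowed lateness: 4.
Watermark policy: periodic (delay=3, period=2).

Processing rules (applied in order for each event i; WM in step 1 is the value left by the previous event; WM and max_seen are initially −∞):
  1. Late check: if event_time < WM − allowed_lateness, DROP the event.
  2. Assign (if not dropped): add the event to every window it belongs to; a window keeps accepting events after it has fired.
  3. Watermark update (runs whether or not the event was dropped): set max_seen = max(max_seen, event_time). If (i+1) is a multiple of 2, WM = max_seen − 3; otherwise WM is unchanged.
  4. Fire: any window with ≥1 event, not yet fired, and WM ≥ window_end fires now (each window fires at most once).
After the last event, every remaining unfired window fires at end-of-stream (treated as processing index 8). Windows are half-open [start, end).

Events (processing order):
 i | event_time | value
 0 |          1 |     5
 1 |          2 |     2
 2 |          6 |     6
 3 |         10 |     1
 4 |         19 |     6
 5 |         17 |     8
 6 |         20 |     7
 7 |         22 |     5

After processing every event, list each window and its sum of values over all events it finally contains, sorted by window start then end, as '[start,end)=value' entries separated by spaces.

[0,4)=7 [1,5)=7 [2,6)=2 [3,7)=6 [4,8)=6 [5,9)=6 [6,10)=6 [7,11)=1 [8,12)=1 [9,13)=1 [10,14)=1 [14,18)=8 [15,19)=8 [16,20)=14 [17,21)=21 [18,22)=13 [19,23)=18 [20,24)=12 [21,25)=5 [22,26)=5

i=0 t=1 v=5: → [1,5),[0,4); WM=−∞
i=1 t=2 v=2: → [2,6),[1,5),[0,4); WM=-1
i=2 t=6 v=6: → [6,10),[5,9),[4,8),[3,7); WM=-1
i=3 t=10 v=1: → [10,14),[9,13),[8,12),[7,11); WM=7; [0,4) fires=7 [1,5) fires=7 [2,6) fires=2 [3,7) fires=6
i=4 t=19 v=6: → [19,23),[18,22),[17,21),[16,20); WM=7
i=5 t=17 v=8: → [17,21),[16,20),[15,19),[14,18); WM=16; [4,8) fires=6 [5,9) fires=6 [6,10) fires=6 [7,11) fires=1 [8,12) fires=1 [9,13) fires=1 [10,14) fires=1
i=6 t=20 v=7: → [20,24),[19,23),[18,22),[17,21); WM=16
i=7 t=22 v=5: → [22,26),[21,25),[20,24),[19,23); WM=19; [14,18) fires=8 [15,19) fires=8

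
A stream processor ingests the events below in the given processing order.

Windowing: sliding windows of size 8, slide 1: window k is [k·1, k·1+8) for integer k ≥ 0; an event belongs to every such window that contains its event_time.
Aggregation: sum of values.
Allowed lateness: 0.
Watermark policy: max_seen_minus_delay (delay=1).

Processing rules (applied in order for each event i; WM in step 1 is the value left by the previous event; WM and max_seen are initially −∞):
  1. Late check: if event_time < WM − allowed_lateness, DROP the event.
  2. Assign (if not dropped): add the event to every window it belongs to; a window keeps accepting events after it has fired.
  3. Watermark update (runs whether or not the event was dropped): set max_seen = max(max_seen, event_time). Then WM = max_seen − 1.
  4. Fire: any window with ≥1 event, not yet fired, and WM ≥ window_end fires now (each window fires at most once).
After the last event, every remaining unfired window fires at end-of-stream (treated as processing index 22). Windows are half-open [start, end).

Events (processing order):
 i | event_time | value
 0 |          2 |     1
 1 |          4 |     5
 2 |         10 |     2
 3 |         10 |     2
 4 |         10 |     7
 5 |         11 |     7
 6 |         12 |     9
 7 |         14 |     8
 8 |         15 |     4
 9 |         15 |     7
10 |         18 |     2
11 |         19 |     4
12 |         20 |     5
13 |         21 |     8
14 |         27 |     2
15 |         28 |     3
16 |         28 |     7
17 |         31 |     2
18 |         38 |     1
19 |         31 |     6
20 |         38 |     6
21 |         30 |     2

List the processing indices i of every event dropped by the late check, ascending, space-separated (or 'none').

19 21

i=0 t=2 v=1: → [2,10),[1,9),[0,8); WM=1
i=1 t=4 v=5: → [4,12),[3,11),[2,10),[1,9),[0,8); WM=3
i=2 t=10 v=2: → [10,18),[9,17),[8,16),[7,15),[6,14),[5,13),[4,12),[3,11); WM=9; [0,8) fires=6 [1,9) fires=6
i=3 t=10 v=2: → [10,18),[9,17),[8,16),[7,15),[6,14),[5,13),[4,12),[3,11); WM=9
i=4 t=10 v=7: → [10,18),[9,17),[8,16),[7,15),[6,14),[5,13),[4,12),[3,11); WM=9
i=5 t=11 v=7: → [11,19),[10,18),[9,17),[8,16),[7,15),[6,14),[5,13),[4,12); WM=10; [2,10) fires=6
i=6 t=12 v=9: → [12,20),[11,19),[10,18),[9,17),[8,16),[7,15),[6,14),[5,13); WM=11; [3,11) fires=16
i=7 t=14 v=8: → [14,22),[13,21),[12,20),[11,19),[10,18),[9,17),[8,16),[7,15); WM=13; [4,12) fires=23 [5,13) fires=27
i=8 t=15 v=4: → [15,23),[14,22),[13,21),[12,20),[11,19),[10,18),[9,17),[8,16); WM=14; [6,14) fires=27
i=9 t=15 v=7: → [15,23),[14,22),[13,21),[12,20),[11,19),[10,18),[9,17),[8,16); WM=14
i=10 t=18 v=2: → [18,26),[17,25),[16,24),[15,23),[14,22),[13,21),[12,20),[11,19); WM=17; [7,15) fires=35 [8,16) fires=46 [9,17) fires=46
i=11 t=19 v=4: → [19,27),[18,26),[17,25),[16,24),[15,23),[14,22),[13,21),[12,20); WM=18; [10,18) fires=46
i=12 t=20 v=5: → [20,28),[19,27),[18,26),[17,25),[16,24),[15,23),[14,22),[13,21); WM=19; [11,19) fires=37
i=13 t=21 v=8: → [21,29),[20,28),[19,27),[18,26),[17,25),[16,24),[15,23),[14,22); WM=20; [12,20) fires=34
i=14 t=27 v=2: → [27,35),[26,34),[25,33),[24,32),[23,31),[22,30),[21,29),[20,28); WM=26; [13,21) fires=30 [14,22) fires=38 [15,23) fires=30 [16,24) fires=19 [17,25) fires=19 [18,26) fires=19
i=15 t=28 v=3: → [28,36),[27,35),[26,34),[25,33),[24,32),[23,31),[22,30),[21,29); WM=27; [19,27) fires=17
i=16 t=28 v=7: → [28,36),[27,35),[26,34),[25,33),[24,32),[23,31),[22,30),[21,29); WM=27
i=17 t=31 v=2: → [31,39),[30,38),[29,37),[28,36),[27,35),[26,34),[25,33),[24,32); WM=30; [20,28) fires=15 [21,29) fires=20 [22,30) fires=12
i=18 t=38 v=1: → [38,46),[37,45),[36,44),[35,43),[34,42),[33,41),[32,40),[31,39); WM=37; [23,31) fires=12 [24,32) fires=14 [25,33) fires=14 [26,34) fires=14 [27,35) fires=14 [28,36) fires=12 [29,37) fires=2
i=19 t=31 v=6: DROP (t<37-0); WM=37
i=20 t=38 v=6: → [38,46),[37,45),[36,44),[35,43),[34,42),[33,41),[32,40),[31,39); WM=37
i=21 t=30 v=2: DROP (t<37-0); WM=37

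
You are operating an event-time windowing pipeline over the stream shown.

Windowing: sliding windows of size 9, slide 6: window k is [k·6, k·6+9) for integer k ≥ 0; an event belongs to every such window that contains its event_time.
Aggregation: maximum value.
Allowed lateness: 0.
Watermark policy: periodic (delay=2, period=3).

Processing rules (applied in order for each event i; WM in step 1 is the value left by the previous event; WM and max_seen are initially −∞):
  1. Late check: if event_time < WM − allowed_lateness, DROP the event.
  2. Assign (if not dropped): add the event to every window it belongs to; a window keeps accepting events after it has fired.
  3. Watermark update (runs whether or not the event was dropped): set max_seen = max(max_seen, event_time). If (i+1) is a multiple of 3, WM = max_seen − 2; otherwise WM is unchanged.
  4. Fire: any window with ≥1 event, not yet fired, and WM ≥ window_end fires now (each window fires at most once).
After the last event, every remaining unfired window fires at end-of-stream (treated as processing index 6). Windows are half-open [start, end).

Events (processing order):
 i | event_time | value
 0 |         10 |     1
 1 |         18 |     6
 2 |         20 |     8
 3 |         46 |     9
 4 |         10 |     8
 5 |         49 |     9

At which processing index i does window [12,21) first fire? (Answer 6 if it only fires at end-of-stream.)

i=0 t=10 v=1: → [6,15); WM=−∞
i=1 t=18 v=6: → [18,27),[12,21); WM=−∞
i=2 t=20 v=8: → [18,27),[12,21); WM=18; [6,15) fires=1
i=3 t=46 v=9: → [42,51); WM=18
i=4 t=10 v=8: DROP (t<18-0); WM=18
i=5 t=49 v=9: → [48,57),[42,51); WM=47; [12,21) fires=8 [18,27) fires=8

5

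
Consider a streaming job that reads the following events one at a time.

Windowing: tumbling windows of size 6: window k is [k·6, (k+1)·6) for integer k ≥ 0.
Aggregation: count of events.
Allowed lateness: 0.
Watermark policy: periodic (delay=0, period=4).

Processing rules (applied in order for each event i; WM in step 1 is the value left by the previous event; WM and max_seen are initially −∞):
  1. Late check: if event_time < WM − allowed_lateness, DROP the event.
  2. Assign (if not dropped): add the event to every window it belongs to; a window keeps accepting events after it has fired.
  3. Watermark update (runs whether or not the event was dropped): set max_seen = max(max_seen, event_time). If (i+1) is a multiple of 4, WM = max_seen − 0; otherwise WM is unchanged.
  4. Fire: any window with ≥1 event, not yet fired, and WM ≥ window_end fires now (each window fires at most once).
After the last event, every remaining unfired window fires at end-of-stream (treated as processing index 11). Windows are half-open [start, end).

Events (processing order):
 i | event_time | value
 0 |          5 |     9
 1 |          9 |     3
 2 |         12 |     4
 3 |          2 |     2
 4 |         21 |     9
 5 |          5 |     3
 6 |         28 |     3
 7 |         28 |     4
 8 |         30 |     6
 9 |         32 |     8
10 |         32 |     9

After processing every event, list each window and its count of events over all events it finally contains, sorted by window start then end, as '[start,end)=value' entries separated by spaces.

[0,6)=2 [6,12)=1 [12,18)=1 [18,24)=1 [24,30)=2 [30,36)=3

i=0 t=5 v=9: → [0,6); WM=−∞
i=1 t=9 v=3: → [6,12); WM=−∞
i=2 t=12 v=4: → [12,18); WM=−∞
i=3 t=2 v=2: → [0,6); WM=12; [0,6) fires=2 [6,12) fires=1
i=4 t=21 v=9: → [18,24); WM=12
i=5 t=5 v=3: DROP (t<12-0); WM=12
i=6 t=28 v=3: → [24,30); WM=12
i=7 t=28 v=4: → [24,30); WM=28; [12,18) fires=1 [18,24) fires=1
i=8 t=30 v=6: → [30,36); WM=28
i=9 t=32 v=8: → [30,36); WM=28
i=10 t=32 v=9: → [30,36); WM=28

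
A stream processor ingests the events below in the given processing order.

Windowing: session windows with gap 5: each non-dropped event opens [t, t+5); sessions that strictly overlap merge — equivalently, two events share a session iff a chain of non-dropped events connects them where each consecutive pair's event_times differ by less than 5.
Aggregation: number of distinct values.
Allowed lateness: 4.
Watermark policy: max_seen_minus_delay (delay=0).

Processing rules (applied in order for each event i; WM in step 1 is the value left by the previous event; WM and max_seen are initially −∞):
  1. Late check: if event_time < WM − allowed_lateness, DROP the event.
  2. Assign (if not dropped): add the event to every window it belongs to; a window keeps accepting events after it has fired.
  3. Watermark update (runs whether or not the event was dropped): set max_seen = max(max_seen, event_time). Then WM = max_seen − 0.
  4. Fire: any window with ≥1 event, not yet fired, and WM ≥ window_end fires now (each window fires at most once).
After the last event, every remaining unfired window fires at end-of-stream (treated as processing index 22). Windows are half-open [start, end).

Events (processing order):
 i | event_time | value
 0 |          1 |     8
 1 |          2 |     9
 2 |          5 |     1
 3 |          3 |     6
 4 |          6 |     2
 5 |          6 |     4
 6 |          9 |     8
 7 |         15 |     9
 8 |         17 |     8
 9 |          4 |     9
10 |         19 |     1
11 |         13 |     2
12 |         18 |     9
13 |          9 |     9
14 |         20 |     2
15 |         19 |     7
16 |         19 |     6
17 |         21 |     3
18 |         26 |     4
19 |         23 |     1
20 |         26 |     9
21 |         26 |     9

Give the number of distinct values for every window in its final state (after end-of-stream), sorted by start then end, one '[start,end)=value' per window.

[1,14)=6 [15,31)=8

i=0 t=1 v=8: → [1,6); WM=1
i=1 t=2 v=9: → [1,7); WM=2
i=2 t=5 v=1: → [1,10); WM=5
i=3 t=3 v=6: → [1,10); WM=5
i=4 t=6 v=2: → [1,11); WM=6
i=5 t=6 v=4: → [1,11); WM=6
i=6 t=9 v=8: → [1,14); WM=9
i=7 t=15 v=9: → [15,20); WM=15
i=8 t=17 v=8: → [15,22); WM=17
i=9 t=4 v=9: DROP (t<17-4); WM=17
i=10 t=19 v=1: → [15,24); WM=19
i=11 t=13 v=2: DROP (t<19-4); WM=19
i=12 t=18 v=9: → [15,24); WM=19
i=13 t=9 v=9: DROP (t<19-4); WM=19
i=14 t=20 v=2: → [15,25); WM=20
i=15 t=19 v=7: → [15,25); WM=20
i=16 t=19 v=6: → [15,25); WM=20
i=17 t=21 v=3: → [15,26); WM=21
i=18 t=26 v=4: → [26,31); WM=26
i=19 t=23 v=1: → [15,31); WM=26
i=20 t=26 v=9: → [15,31); WM=26
i=21 t=26 v=9: → [15,31); WM=26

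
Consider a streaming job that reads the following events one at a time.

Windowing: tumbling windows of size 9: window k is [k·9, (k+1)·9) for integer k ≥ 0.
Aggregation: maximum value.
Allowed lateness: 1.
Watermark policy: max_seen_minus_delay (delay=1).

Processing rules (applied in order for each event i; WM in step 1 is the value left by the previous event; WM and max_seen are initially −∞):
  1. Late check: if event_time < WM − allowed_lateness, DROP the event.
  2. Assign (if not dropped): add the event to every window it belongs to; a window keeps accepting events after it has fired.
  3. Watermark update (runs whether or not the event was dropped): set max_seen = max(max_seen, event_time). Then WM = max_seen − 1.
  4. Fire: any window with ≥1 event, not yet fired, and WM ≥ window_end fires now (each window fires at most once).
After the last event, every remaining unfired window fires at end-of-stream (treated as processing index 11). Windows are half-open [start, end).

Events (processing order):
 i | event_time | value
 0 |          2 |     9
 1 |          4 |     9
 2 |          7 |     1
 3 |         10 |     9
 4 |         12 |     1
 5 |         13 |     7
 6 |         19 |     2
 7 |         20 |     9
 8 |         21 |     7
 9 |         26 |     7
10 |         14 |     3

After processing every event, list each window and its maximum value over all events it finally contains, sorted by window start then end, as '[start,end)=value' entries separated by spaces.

i=0 t=2 v=9: → [0,9); WM=1
i=1 t=4 v=9: → [0,9); WM=3
i=2 t=7 v=1: → [0,9); WM=6
i=3 t=10 v=9: → [9,18); WM=9; [0,9) fires=9
i=4 t=12 v=1: → [9,18); WM=11
i=5 t=13 v=7: → [9,18); WM=12
i=6 t=19 v=2: → [18,27); WM=18; [9,18) fires=9
i=7 t=20 v=9: → [18,27); WM=19
i=8 t=21 v=7: → [18,27); WM=20
i=9 t=26 v=7: → [18,27); WM=25
i=10 t=14 v=3: DROP (t<25-1); WM=25

[0,9)=9 [9,18)=9 [18,27)=9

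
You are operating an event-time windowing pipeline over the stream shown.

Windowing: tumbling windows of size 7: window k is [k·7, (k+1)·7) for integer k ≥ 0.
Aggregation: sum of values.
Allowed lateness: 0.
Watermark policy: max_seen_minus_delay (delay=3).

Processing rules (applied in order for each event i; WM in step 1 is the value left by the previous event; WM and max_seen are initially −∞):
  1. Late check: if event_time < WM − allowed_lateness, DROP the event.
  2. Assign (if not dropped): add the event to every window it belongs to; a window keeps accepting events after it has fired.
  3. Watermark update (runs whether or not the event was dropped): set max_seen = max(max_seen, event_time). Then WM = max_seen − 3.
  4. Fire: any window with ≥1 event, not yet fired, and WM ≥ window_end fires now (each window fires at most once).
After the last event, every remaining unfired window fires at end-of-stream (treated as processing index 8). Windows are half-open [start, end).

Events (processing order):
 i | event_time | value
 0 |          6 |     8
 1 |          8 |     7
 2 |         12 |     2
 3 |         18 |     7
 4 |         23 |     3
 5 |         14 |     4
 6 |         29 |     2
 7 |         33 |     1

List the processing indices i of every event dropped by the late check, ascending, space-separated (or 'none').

5

i=0 t=6 v=8: → [0,7); WM=3
i=1 t=8 v=7: → [7,14); WM=5
i=2 t=12 v=2: → [7,14); WM=9; [0,7) fires=8
i=3 t=18 v=7: → [14,21); WM=15; [7,14) fires=9
i=4 t=23 v=3: → [21,28); WM=20
i=5 t=14 v=4: DROP (t<20-0); WM=20
i=6 t=29 v=2: → [28,35); WM=26; [14,21) fires=7
i=7 t=33 v=1: → [28,35); WM=30; [21,28) fires=3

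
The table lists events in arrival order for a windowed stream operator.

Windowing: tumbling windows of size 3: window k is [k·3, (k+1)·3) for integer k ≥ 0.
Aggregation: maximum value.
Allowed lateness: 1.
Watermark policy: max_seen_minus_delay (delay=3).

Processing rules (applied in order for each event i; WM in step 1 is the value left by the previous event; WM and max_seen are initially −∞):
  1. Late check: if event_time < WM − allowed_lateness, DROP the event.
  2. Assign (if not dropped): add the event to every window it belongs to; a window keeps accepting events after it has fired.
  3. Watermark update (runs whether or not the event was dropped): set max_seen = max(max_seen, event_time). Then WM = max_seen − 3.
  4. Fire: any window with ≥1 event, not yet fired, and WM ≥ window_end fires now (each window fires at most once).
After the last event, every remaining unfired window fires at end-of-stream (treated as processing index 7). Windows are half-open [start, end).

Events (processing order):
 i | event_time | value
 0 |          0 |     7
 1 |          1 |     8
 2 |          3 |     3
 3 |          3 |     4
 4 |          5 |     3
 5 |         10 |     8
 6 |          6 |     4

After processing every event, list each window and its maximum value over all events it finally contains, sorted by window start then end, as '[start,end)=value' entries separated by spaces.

[0,3)=8 [3,6)=4 [6,9)=4 [9,12)=8

i=0 t=0 v=7: → [0,3); WM=-3
i=1 t=1 v=8: → [0,3); WM=-2
i=2 t=3 v=3: → [3,6); WM=0
i=3 t=3 v=4: → [3,6); WM=0
i=4 t=5 v=3: → [3,6); WM=2
i=5 t=10 v=8: → [9,12); WM=7; [0,3) fires=8 [3,6) fires=4
i=6 t=6 v=4: → [6,9); WM=7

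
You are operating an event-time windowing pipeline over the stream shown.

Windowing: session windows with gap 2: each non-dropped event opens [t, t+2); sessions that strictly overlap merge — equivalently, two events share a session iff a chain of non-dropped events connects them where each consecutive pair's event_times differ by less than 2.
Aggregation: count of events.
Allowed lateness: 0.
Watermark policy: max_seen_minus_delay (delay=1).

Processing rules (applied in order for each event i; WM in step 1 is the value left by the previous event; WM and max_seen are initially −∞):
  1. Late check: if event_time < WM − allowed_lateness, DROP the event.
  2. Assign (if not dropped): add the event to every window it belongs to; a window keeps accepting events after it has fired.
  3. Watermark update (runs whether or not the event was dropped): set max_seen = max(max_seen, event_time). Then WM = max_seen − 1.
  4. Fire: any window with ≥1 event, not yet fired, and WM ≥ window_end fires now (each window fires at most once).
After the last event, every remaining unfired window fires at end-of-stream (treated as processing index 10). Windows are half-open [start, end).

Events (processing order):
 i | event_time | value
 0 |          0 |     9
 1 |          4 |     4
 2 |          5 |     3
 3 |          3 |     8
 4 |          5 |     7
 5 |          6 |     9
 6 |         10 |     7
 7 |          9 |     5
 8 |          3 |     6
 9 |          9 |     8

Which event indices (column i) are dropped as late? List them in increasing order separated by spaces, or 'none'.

3 8

i=0 t=0 v=9: → [0,2); WM=-1
i=1 t=4 v=4: → [4,6); WM=3
i=2 t=5 v=3: → [4,7); WM=4
i=3 t=3 v=8: DROP (t<4-0); WM=4
i=4 t=5 v=7: → [4,7); WM=4
i=5 t=6 v=9: → [4,8); WM=5
i=6 t=10 v=7: → [10,12); WM=9
i=7 t=9 v=5: → [9,12); WM=9
i=8 t=3 v=6: DROP (t<9-0); WM=9
i=9 t=9 v=8: → [9,12); WM=9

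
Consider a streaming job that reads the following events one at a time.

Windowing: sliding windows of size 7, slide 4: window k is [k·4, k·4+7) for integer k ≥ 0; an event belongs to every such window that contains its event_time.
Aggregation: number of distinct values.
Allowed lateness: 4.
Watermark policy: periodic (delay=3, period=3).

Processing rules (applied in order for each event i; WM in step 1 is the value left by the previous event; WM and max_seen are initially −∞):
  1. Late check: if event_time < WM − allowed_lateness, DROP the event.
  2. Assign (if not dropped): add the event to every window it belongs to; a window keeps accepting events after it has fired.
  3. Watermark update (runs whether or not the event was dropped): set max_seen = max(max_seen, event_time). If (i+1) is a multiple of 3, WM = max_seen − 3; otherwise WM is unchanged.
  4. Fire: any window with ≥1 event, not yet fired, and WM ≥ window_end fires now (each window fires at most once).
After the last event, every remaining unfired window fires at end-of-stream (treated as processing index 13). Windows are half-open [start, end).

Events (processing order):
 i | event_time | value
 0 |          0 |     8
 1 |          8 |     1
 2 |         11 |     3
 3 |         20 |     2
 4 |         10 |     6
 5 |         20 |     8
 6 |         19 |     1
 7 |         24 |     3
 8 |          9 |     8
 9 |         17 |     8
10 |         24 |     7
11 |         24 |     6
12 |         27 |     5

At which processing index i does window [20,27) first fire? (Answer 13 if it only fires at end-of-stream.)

13

i=0 t=0 v=8: → [0,7); WM=−∞
i=1 t=8 v=1: → [8,15),[4,11); WM=−∞
i=2 t=11 v=3: → [8,15); WM=8; [0,7) fires=1
i=3 t=20 v=2: → [20,27),[16,23); WM=8
i=4 t=10 v=6: → [8,15),[4,11); WM=8
i=5 t=20 v=8: → [20,27),[16,23); WM=17; [4,11) fires=2 [8,15) fires=3
i=6 t=19 v=1: → [16,23); WM=17
i=7 t=24 v=3: → [24,31),[20,27); WM=17
i=8 t=9 v=8: DROP (t<17-4); WM=21
i=9 t=17 v=8: → [16,23),[12,19); WM=21; [12,19) fires=1
i=10 t=24 v=7: → [24,31),[20,27); WM=21
i=11 t=24 v=6: → [24,31),[20,27); WM=21
i=12 t=27 v=5: → [24,31); WM=21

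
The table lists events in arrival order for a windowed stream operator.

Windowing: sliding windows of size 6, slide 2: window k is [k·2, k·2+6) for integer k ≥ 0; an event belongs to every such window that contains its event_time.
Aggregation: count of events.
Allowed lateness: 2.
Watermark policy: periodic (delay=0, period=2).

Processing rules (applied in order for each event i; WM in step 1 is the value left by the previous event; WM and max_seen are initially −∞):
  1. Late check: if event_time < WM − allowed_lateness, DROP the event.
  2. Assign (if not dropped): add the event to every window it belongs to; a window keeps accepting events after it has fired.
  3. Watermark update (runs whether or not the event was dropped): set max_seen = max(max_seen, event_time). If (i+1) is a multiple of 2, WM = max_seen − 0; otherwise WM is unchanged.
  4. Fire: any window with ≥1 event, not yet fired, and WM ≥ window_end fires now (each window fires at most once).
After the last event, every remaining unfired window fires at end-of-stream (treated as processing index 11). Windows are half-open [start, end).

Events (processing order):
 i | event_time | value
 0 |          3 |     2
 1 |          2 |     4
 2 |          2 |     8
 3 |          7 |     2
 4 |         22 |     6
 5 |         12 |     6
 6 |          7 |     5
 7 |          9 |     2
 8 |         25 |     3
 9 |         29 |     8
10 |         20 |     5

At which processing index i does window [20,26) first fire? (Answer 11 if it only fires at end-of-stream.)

9

i=0 t=3 v=2: → [2,8),[0,6); WM=−∞
i=1 t=2 v=4: → [2,8),[0,6); WM=3
i=2 t=2 v=8: → [2,8),[0,6); WM=3
i=3 t=7 v=2: → [6,12),[4,10),[2,8); WM=7; [0,6) fires=3
i=4 t=22 v=6: → [22,28),[20,26),[18,24); WM=7
i=5 t=12 v=6: → [12,18),[10,16),[8,14); WM=22; [2,8) fires=4 [4,10) fires=1 [6,12) fires=1 [8,14) fires=1 [10,16) fires=1 [12,18) fires=1
i=6 t=7 v=5: DROP (t<22-2); WM=22
i=7 t=9 v=2: DROP (t<22-2); WM=22
i=8 t=25 v=3: → [24,30),[22,28),[20,26); WM=22
i=9 t=29 v=8: → [28,34),[26,32),[24,30); WM=29; [18,24) fires=1 [20,26) fires=2 [22,28) fires=2
i=10 t=20 v=5: DROP (t<29-2); WM=29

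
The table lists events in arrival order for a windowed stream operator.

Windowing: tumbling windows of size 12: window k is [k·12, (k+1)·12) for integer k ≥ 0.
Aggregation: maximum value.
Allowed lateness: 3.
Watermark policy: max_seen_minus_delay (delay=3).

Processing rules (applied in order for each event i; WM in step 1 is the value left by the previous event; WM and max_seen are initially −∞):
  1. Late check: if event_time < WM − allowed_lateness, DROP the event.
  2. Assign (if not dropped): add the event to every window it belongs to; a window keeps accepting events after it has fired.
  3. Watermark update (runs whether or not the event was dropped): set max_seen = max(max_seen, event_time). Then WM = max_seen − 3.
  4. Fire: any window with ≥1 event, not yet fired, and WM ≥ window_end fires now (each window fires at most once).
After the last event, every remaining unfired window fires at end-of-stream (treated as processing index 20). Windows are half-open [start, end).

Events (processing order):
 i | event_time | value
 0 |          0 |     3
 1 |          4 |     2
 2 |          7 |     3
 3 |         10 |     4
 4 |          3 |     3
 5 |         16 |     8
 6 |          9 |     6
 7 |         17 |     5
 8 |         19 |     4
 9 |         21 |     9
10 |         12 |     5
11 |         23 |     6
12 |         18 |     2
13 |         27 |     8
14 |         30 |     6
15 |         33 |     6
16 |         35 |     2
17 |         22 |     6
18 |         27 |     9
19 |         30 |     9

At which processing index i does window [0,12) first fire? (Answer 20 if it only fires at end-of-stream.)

i=0 t=0 v=3: → [0,12); WM=-3
i=1 t=4 v=2: → [0,12); WM=1
i=2 t=7 v=3: → [0,12); WM=4
i=3 t=10 v=4: → [0,12); WM=7
i=4 t=3 v=3: DROP (t<7-3); WM=7
i=5 t=16 v=8: → [12,24); WM=13; [0,12) fires=4
i=6 t=9 v=6: DROP (t<13-3); WM=13
i=7 t=17 v=5: → [12,24); WM=14
i=8 t=19 v=4: → [12,24); WM=16
i=9 t=21 v=9: → [12,24); WM=18
i=10 t=12 v=5: DROP (t<18-3); WM=18
i=11 t=23 v=6: → [12,24); WM=20
i=12 t=18 v=2: → [12,24); WM=20
i=13 t=27 v=8: → [24,36); WM=24; [12,24) fires=9
i=14 t=30 v=6: → [24,36); WM=27
i=15 t=33 v=6: → [24,36); WM=30
i=16 t=35 v=2: → [24,36); WM=32
i=17 t=22 v=6: DROP (t<32-3); WM=32
i=18 t=27 v=9: DROP (t<32-3); WM=32
i=19 t=30 v=9: → [24,36); WM=32

5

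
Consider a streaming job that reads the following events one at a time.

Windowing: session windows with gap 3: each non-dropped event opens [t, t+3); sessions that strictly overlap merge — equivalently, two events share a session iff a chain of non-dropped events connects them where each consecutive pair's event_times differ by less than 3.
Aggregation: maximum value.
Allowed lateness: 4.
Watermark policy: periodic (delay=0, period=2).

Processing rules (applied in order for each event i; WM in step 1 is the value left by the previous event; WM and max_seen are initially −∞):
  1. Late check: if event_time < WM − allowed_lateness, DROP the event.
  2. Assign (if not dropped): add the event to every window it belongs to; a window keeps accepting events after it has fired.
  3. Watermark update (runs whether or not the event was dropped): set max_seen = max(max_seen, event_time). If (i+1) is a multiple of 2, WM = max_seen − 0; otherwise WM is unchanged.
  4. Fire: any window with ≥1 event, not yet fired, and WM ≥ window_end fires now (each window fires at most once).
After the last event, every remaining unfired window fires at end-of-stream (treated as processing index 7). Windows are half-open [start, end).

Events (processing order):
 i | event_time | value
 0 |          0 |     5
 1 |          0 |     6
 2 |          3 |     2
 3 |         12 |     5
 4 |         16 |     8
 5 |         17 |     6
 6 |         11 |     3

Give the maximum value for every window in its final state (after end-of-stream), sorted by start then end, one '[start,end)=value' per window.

[0,3)=6 [3,6)=2 [12,15)=5 [16,20)=8

i=0 t=0 v=5: → [0,3); WM=−∞
i=1 t=0 v=6: → [0,3); WM=0
i=2 t=3 v=2: → [3,6); WM=0
i=3 t=12 v=5: → [12,15); WM=12
i=4 t=16 v=8: → [16,19); WM=12
i=5 t=17 v=6: → [16,20); WM=17
i=6 t=11 v=3: DROP (t<17-4); WM=17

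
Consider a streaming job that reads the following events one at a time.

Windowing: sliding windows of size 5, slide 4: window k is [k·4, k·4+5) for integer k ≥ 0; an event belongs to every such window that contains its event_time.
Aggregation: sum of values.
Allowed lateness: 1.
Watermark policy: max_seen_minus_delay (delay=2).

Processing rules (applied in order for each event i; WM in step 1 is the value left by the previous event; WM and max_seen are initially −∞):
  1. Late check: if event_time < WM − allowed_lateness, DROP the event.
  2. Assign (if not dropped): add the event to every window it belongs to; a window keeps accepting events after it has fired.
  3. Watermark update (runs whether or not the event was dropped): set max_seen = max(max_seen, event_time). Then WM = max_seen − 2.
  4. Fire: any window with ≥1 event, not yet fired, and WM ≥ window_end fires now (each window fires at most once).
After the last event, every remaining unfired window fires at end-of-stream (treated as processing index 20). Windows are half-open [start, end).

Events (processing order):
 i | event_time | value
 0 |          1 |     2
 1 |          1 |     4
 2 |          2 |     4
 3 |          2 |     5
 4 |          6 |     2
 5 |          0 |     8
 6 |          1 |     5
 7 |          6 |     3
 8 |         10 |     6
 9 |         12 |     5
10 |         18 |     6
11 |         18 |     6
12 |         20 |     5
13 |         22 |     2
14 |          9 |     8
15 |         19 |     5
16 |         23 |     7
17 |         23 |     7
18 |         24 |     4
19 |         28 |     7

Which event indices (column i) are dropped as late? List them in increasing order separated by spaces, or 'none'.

5 6 14

i=0 t=1 v=2: → [0,5); WM=-1
i=1 t=1 v=4: → [0,5); WM=-1
i=2 t=2 v=4: → [0,5); WM=0
i=3 t=2 v=5: → [0,5); WM=0
i=4 t=6 v=2: → [4,9); WM=4
i=5 t=0 v=8: DROP (t<4-1); WM=4
i=6 t=1 v=5: DROP (t<4-1); WM=4
i=7 t=6 v=3: → [4,9); WM=4
i=8 t=10 v=6: → [8,13); WM=8; [0,5) fires=15
i=9 t=12 v=5: → [12,17),[8,13); WM=10; [4,9) fires=5
i=10 t=18 v=6: → [16,21); WM=16; [8,13) fires=11
i=11 t=18 v=6: → [16,21); WM=16
i=12 t=20 v=5: → [20,25),[16,21); WM=18; [12,17) fires=5
i=13 t=22 v=2: → [20,25); WM=20
i=14 t=9 v=8: DROP (t<20-1); WM=20
i=15 t=19 v=5: → [16,21); WM=20
i=16 t=23 v=7: → [20,25); WM=21; [16,21) fires=22
i=17 t=23 v=7: → [20,25); WM=21
i=18 t=24 v=4: → [24,29),[20,25); WM=22
i=19 t=28 v=7: → [28,33),[24,29); WM=26; [20,25) fires=25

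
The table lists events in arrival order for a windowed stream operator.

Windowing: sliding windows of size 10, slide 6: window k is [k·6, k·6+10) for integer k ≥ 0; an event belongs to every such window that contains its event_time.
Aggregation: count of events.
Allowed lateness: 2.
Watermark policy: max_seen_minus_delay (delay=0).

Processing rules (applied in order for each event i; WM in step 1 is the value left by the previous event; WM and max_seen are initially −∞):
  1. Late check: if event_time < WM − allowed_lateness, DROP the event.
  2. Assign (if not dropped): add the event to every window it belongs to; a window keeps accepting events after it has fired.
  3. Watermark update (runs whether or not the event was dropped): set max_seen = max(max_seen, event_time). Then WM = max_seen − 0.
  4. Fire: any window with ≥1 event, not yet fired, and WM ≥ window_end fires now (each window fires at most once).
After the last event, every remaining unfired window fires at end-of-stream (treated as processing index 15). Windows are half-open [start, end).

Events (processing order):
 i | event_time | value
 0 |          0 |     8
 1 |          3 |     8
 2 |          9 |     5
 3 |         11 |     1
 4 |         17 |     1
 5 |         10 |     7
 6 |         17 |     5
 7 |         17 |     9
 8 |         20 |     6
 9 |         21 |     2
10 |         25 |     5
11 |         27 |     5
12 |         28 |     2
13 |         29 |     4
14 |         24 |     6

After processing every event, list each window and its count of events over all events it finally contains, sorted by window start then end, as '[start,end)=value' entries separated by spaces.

i=0 t=0 v=8: → [0,10); WM=0
i=1 t=3 v=8: → [0,10); WM=3
i=2 t=9 v=5: → [6,16),[0,10); WM=9
i=3 t=11 v=1: → [6,16); WM=11; [0,10) fires=3
i=4 t=17 v=1: → [12,22); WM=17; [6,16) fires=2
i=5 t=10 v=7: DROP (t<17-2); WM=17
i=6 t=17 v=5: → [12,22); WM=17
i=7 t=17 v=9: → [12,22); WM=17
i=8 t=20 v=6: → [18,28),[12,22); WM=20
i=9 t=21 v=2: → [18,28),[12,22); WM=21
i=10 t=25 v=5: → [24,34),[18,28); WM=25; [12,22) fires=5
i=11 t=27 v=5: → [24,34),[18,28); WM=27
i=12 t=28 v=2: → [24,34); WM=28; [18,28) fires=4
i=13 t=29 v=4: → [24,34); WM=29
i=14 t=24 v=6: DROP (t<29-2); WM=29

[0,10)=3 [6,16)=2 [12,22)=5 [18,28)=4 [24,34)=4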